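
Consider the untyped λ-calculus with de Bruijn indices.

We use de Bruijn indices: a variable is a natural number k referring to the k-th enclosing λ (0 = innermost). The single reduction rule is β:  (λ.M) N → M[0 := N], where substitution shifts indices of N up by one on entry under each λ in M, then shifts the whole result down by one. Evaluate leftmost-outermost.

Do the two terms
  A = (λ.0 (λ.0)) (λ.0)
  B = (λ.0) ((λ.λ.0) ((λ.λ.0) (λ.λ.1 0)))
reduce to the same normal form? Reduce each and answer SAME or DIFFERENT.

Term A:
  start: (λ.0 (λ.0)) (λ.0)
  step 1: (λ.0) (λ.0)
  step 2: λ.0

Term B:
  start: (λ.0) ((λ.λ.0) ((λ.λ.0) (λ.λ.1 0)))
  step 1: (λ.λ.0) ((λ.λ.0) (λ.λ.1 0))
  step 2: λ.0

Answer: SAME — A ⇓ λ.0, B ⇓ λ.0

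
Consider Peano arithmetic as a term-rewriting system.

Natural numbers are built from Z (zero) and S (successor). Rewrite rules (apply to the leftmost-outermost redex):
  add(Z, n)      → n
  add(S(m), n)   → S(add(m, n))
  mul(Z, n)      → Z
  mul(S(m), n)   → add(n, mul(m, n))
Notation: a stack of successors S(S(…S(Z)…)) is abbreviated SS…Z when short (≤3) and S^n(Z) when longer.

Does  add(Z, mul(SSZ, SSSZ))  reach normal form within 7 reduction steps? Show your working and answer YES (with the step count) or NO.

  start: add(Z, mul(SSZ, SSSZ))
  [1] mul(SSZ, SSSZ)
  [2] add(SSSZ, mul(SZ, SSSZ))
  [3] S(add(SSZ, mul(SZ, SSSZ)))
  [4] S(S(add(SZ, mul(SZ, SSSZ))))
  [5] S(S(S(add(Z, mul(SZ, SSSZ)))))
  [6] S(S(S(mul(SZ, SSSZ))))
  [7] S(S(S(add(SSSZ, mul(Z, SSSZ)))))

Answer: NO — after 7 steps the term is S(S(S(add(SSSZ, mul(Z, SSSZ))))), not yet normal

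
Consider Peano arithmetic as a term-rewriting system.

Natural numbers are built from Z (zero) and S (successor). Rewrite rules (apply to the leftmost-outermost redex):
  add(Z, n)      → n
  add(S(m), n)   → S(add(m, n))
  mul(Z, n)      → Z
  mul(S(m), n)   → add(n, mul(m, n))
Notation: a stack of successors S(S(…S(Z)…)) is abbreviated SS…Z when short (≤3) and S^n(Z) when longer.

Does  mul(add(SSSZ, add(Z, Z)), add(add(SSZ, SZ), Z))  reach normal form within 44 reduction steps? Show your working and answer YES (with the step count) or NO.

Answer: YES — reaches normal form S^9(Z) in 42 ≤ 44 steps

Reduction:
  start: mul(add(SSSZ, add(Z, Z)), add(add(SSZ, SZ), Z))
  step 1: mul(S(add(SSZ, add(Z, Z))), add(add(SSZ, SZ), Z))
  step 2: add(add(add(SSZ, SZ), Z), mul(add(SSZ, add(Z, Z)), add(add(SSZ, SZ), Z)))
  step 3: add(add(S(add(SZ, SZ)), Z), mul(add(SSZ, add(Z, Z)), add(add(SSZ, SZ), Z)))
  step 4: add(S(add(add(SZ, SZ), Z)), mul(add(SSZ, add(Z, Z)), add(add(SSZ, SZ), Z)))
  step 5: S(add(add(add(SZ, SZ), Z), mul(add(SSZ, add(Z, Z)), add(add(SSZ, SZ), Z))))
  step 6: S(add(add(S(add(Z, SZ)), Z), mul(add(SSZ, add(Z, Z)), add(add(SSZ, SZ), Z))))
  step 7: S(add(S(add(add(Z, SZ), Z)), mul(add(SSZ, add(Z, Z)), add(add(SSZ, SZ), Z))))
  step 8: S(S(add(add(add(Z, SZ), Z), mul(add(SSZ, add(Z, Z)), add(add(SSZ, SZ), Z)))))
  step 9: S(S(add(add(SZ, Z), mul(add(SSZ, add(Z, Z)), add(add(SSZ, SZ), Z)))))
  step 10: S(S(add(S(add(Z, Z)), mul(add(SSZ, add(Z, Z)), add(add(SSZ, SZ), Z)))))
  step 11: S(S(S(add(add(Z, Z), mul(add(SSZ, add(Z, Z)), add(add(SSZ, SZ), Z))))))
  step 12: S(S(S(add(Z, mul(add(SSZ, add(Z, Z)), add(add(SSZ, SZ), Z))))))
  step 13: S(S(S(mul(add(SSZ, add(Z, Z)), add(add(SSZ, SZ), Z)))))
  step 14: S(S(S(mul(S(add(SZ, add(Z, Z))), add(add(SSZ, SZ), Z)))))
  step 15: S(S(S(add(add(add(SSZ, SZ), Z), mul(add(SZ, add(Z, Z)), add(add(SSZ, SZ), Z))))))
  step 16: S(S(S(add(add(S(add(SZ, SZ)), Z), mul(add(SZ, add(Z, Z)), add(add(SSZ, SZ), Z))))))
  step 17: S(S(S(add(S(add(add(SZ, SZ), Z)), mul(add(SZ, add(Z, Z)), add(add(SSZ, SZ), Z))))))
  step 18: S(S(S(S(add(add(add(SZ, SZ), Z), mul(add(SZ, add(Z, Z)), add(add(SSZ, SZ), Z)))))))
  step 19: S(S(S(S(add(add(S(add(Z, SZ)), Z), mul(add(SZ, add(Z, Z)), add(add(SSZ, SZ), Z)))))))
  step 20: S(S(S(S(add(S(add(add(Z, SZ), Z)), mul(add(SZ, add(Z, Z)), add(add(SSZ, SZ), Z)))))))
  step 21: S(S(S(S(S(add(add(add(Z, SZ), Z), mul(add(SZ, add(Z, Z)), add(add(SSZ, SZ), Z))))))))
  step 22: S(S(S(S(S(add(add(SZ, Z), mul(add(SZ, add(Z, Z)), add(add(SSZ, SZ), Z))))))))
  step 23: S(S(S(S(S(add(S(add(Z, Z)), mul(add(SZ, add(Z, Z)), add(add(SSZ, SZ), Z))))))))
  step 24: S(S(S(S(S(S(add(add(Z, Z), mul(add(SZ, add(Z, Z)), add(add(SSZ, SZ), Z)))))))))
  step 25: S(S(S(S(S(S(add(Z, mul(add(SZ, add(Z, Z)), add(add(SSZ, SZ), Z)))))))))
  step 26: S(S(S(S(S(S(mul(add(SZ, add(Z, Z)), add(add(SSZ, SZ), Z))))))))
  step 27: S(S(S(S(S(S(mul(S(add(Z, add(Z, Z))), add(add(SSZ, SZ), Z))))))))
  step 28: S(S(S(S(S(S(add(add(add(SSZ, SZ), Z), mul(add(Z, add(Z, Z)), add(add(SSZ, SZ), Z)))))))))
  step 29: S(S(S(S(S(S(add(add(S(add(SZ, SZ)), Z), mul(add(Z, add(Z, Z)), add(add(SSZ, SZ), Z)))))))))
  step 30: S(S(S(S(S(S(add(S(add(add(SZ, SZ), Z)), mul(add(Z, add(Z, Z)), add(add(SSZ, SZ), Z)))))))))
  step 31: S(S(S(S(S(S(S(add(add(add(SZ, SZ), Z), mul(add(Z, add(Z, Z)), add(add(SSZ, SZ), Z))))))))))
  step 32: S(S(S(S(S(S(S(add(add(S(add(Z, SZ)), Z), mul(add(Z, add(Z, Z)), add(add(SSZ, SZ), Z))))))))))
  step 33: S(S(S(S(S(S(S(add(S(add(add(Z, SZ), Z)), mul(add(Z, add(Z, Z)), add(add(SSZ, SZ), Z))))))))))
  step 34: S(S(S(S(S(S(S(S(add(add(add(Z, SZ), Z), mul(add(Z, add(Z, Z)), add(add(SSZ, SZ), Z)))))))))))
  step 35: S(S(S(S(S(S(S(S(add(add(SZ, Z), mul(add(Z, add(Z, Z)), add(add(SSZ, SZ), Z)))))))))))
  step 36: S(S(S(S(S(S(S(S(add(S(add(Z, Z)), mul(add(Z, add(Z, Z)), add(add(SSZ, SZ), Z)))))))))))
  step 37: S(S(S(S(S(S(S(S(S(add(add(Z, Z), mul(add(Z, add(Z, Z)), add(add(SSZ, SZ), Z))))))))))))
  step 38: S(S(S(S(S(S(S(S(S(add(Z, mul(add(Z, add(Z, Z)), add(add(SSZ, SZ), Z))))))))))))
  step 39: S(S(S(S(S(S(S(S(S(mul(add(Z, add(Z, Z)), add(add(SSZ, SZ), Z)))))))))))
  step 40: S(S(S(S(S(S(S(S(S(mul(add(Z, Z), add(add(SSZ, SZ), Z)))))))))))
  step 41: S(S(S(S(S(S(S(S(S(mul(Z, add(add(SSZ, SZ), Z)))))))))))
  step 42: S^9(Z)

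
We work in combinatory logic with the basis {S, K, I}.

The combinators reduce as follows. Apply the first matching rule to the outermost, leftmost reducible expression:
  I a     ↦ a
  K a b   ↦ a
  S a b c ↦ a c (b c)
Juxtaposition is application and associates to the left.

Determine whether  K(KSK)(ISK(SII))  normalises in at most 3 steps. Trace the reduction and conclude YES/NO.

  start: K(KSK)(ISK(SII))
  [1] KSK
  [2] S

Answer: YES — reaches normal form S in 2 ≤ 3 steps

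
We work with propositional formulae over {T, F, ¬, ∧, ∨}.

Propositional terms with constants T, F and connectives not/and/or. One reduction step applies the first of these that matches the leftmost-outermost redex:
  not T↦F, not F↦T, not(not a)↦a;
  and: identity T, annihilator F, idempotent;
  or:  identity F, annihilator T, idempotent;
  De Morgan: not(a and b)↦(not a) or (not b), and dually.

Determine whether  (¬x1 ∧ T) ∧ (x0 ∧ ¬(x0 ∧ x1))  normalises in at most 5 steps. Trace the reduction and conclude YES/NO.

  start: (¬x1 ∧ T) ∧ (x0 ∧ ¬(x0 ∧ x1))
  step 1: ¬x1 ∧ (x0 ∧ ¬(x0 ∧ x1))
  step 2: ¬x1 ∧ (x0 ∧ (¬x0 ∨ ¬x1))

Answer: YES — reaches normal form ¬x1 ∧ (x0 ∧ (¬x0 ∨ ¬x1)) in 2 ≤ 5 steps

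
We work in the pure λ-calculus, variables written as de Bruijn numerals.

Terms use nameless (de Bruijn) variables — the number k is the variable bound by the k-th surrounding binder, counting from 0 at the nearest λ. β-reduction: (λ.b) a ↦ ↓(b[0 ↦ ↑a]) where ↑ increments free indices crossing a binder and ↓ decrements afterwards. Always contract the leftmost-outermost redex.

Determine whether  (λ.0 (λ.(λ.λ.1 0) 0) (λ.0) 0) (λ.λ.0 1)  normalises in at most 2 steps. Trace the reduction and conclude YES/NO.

  start: (λ.0 (λ.(λ.λ.1 0) 0) (λ.0) 0) (λ.λ.0 1)
  [1] (λ.λ.0 1) (λ.(λ.λ.1 0) 0) (λ.0) (λ.λ.0 1)
  [2] (λ.0 (λ.(λ.λ.1 0) 0)) (λ.0) (λ.λ.0 1)

Answer: NO — after 2 steps the term is (λ.0 (λ.(λ.λ.1 0) 0)) (λ.0) (λ.λ.0 1), not yet normal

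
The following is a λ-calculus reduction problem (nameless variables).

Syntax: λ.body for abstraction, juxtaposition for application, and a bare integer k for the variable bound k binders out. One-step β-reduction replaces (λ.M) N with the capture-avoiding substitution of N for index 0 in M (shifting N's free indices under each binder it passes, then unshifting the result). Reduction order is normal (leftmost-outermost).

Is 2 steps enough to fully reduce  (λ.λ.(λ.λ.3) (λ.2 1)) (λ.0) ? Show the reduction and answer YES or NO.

  start: (λ.λ.(λ.λ.3) (λ.2 1)) (λ.0)
  →1  λ.(λ.λ.λ.0) (λ.(λ.0) 1)
  →2  λ.λ.λ.0

Answer: YES — reaches normal form λ.λ.λ.0 in 2 ≤ 2 steps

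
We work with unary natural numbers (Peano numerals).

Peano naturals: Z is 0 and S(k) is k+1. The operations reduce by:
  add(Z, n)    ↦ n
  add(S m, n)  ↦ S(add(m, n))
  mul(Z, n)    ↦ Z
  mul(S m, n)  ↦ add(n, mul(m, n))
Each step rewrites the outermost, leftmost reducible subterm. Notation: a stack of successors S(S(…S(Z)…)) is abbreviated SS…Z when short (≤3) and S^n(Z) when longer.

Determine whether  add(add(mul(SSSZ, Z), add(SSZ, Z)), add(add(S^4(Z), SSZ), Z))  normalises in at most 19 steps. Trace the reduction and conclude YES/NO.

Answer: NO — after 19 steps the term is S(S(S(S(add(S(add(SZ, SSZ)), Z))))), not yet normal

Derivation:
  start: add(add(mul(SSSZ, Z), add(SSZ, Z)), add(add(S^4(Z), SSZ), Z))
  →1  add(add(add(Z, mul(SSZ, Z)), add(SSZ, Z)), add(add(S^4(Z), SSZ), Z))
  →2  add(add(mul(SSZ, Z), add(SSZ, Z)), add(add(S^4(Z), SSZ), Z))
  →3  add(add(add(Z, mul(SZ, Z)), add(SSZ, Z)), add(add(S^4(Z), SSZ), Z))
  →4  add(add(mul(SZ, Z), add(SSZ, Z)), add(add(S^4(Z), SSZ), Z))
  →5  add(add(add(Z, mul(Z, Z)), add(SSZ, Z)), add(add(S^4(Z), SSZ), Z))
  →6  add(add(mul(Z, Z), add(SSZ, Z)), add(add(S^4(Z), SSZ), Z))
  →7  add(add(Z, add(SSZ, Z)), add(add(S^4(Z), SSZ), Z))
  →8  add(add(SSZ, Z), add(add(S^4(Z), SSZ), Z))
  →9  add(S(add(SZ, Z)), add(add(S^4(Z), SSZ), Z))
  →10  S(add(add(SZ, Z), add(add(S^4(Z), SSZ), Z)))
  →11  S(add(S(add(Z, Z)), add(add(S^4(Z), SSZ), Z)))
  →12  S(S(add(add(Z, Z), add(add(S^4(Z), SSZ), Z))))
  →13  S(S(add(Z, add(add(S^4(Z), SSZ), Z))))
  →14  S(S(add(add(S^4(Z), SSZ), Z)))
  →15  S(S(add(S(add(SSSZ, SSZ)), Z)))
  →16  S(S(S(add(add(SSSZ, SSZ), Z))))
  →17  S(S(S(add(S(add(SSZ, SSZ)), Z))))
  →18  S(S(S(S(add(add(SSZ, SSZ), Z)))))
  →19  S(S(S(S(add(S(add(SZ, SSZ)), Z)))))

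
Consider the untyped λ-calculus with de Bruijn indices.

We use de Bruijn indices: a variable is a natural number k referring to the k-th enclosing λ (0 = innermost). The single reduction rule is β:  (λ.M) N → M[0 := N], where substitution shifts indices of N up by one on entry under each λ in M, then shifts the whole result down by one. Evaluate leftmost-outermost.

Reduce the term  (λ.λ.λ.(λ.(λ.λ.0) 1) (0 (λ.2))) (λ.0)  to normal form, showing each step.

Answer: normal form = λ.λ.λ.0  (in 3 steps)

Derivation:
  start: (λ.λ.λ.(λ.(λ.λ.0) 1) (0 (λ.2))) (λ.0)
  →1  λ.λ.(λ.(λ.λ.0) 1) (0 (λ.2))
  →2  λ.λ.(λ.λ.0) 0
  →3  λ.λ.λ.0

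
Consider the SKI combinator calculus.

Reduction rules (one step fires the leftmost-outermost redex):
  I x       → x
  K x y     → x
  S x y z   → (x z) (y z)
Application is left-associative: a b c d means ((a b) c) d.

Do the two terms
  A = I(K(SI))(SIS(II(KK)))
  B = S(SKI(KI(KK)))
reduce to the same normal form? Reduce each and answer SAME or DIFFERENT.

Term A:
  start: I(K(SI))(SIS(II(KK)))
  step 1: K(SI)(SIS(II(KK)))
  step 2: SI

Term B:
  start: S(SKI(KI(KK)))
  step 1: S(K(KI(KK))(I(KI(KK))))
  step 2: S(KI(KK))
  step 3: SI

Answer: SAME — A ⇓ SI, B ⇓ SI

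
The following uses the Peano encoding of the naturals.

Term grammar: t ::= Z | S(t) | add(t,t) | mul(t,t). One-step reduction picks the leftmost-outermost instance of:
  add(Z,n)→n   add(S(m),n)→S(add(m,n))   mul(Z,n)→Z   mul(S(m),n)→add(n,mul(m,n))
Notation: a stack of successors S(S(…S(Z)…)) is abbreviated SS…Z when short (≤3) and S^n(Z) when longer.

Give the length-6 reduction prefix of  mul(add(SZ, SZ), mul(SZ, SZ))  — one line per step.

  start: mul(add(SZ, SZ), mul(SZ, SZ))
  →1  mul(S(add(Z, SZ)), mul(SZ, SZ))
  →2  add(mul(SZ, SZ), mul(add(Z, SZ), mul(SZ, SZ)))
  →3  add(add(SZ, mul(Z, SZ)), mul(add(Z, SZ), mul(SZ, SZ)))
  →4  add(S(add(Z, mul(Z, SZ))), mul(add(Z, SZ), mul(SZ, SZ)))
  →5  S(add(add(Z, mul(Z, SZ)), mul(add(Z, SZ), mul(SZ, SZ))))
  →6  S(add(mul(Z, SZ), mul(add(Z, SZ), mul(SZ, SZ))))

Answer: after 6 steps: S(add(mul(Z, SZ), mul(add(Z, SZ), mul(SZ, SZ))))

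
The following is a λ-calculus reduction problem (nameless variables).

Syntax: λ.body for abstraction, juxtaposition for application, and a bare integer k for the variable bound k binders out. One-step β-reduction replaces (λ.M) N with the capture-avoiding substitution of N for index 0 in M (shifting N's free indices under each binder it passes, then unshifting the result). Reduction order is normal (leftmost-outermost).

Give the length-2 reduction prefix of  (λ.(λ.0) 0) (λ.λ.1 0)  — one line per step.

  start: (λ.(λ.0) 0) (λ.λ.1 0)
  [1] (λ.0) (λ.λ.1 0)
  [2] λ.λ.1 0

Answer: after 2 steps: λ.λ.1 0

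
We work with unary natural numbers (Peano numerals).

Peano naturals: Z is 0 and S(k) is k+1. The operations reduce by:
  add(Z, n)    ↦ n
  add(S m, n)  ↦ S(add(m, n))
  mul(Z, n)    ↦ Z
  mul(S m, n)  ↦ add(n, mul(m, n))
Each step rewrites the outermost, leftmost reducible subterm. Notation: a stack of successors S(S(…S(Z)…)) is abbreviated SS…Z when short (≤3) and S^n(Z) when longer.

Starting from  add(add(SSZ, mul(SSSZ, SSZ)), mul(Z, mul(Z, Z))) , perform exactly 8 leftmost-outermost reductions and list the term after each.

  start: add(add(SSZ, mul(SSSZ, SSZ)), mul(Z, mul(Z, Z)))
  →1  add(S(add(SZ, mul(SSSZ, SSZ))), mul(Z, mul(Z, Z)))
  →2  S(add(add(SZ, mul(SSSZ, SSZ)), mul(Z, mul(Z, Z))))
  →3  S(add(S(add(Z, mul(SSSZ, SSZ))), mul(Z, mul(Z, Z))))
  →4  S(S(add(add(Z, mul(SSSZ, SSZ)), mul(Z, mul(Z, Z)))))
  →5  S(S(add(mul(SSSZ, SSZ), mul(Z, mul(Z, Z)))))
  →6  S(S(add(add(SSZ, mul(SSZ, SSZ)), mul(Z, mul(Z, Z)))))
  →7  S(S(add(S(add(SZ, mul(SSZ, SSZ))), mul(Z, mul(Z, Z)))))
  →8  S(S(S(add(add(SZ, mul(SSZ, SSZ)), mul(Z, mul(Z, Z))))))

Answer: after 8 steps: S(S(S(add(add(SZ, mul(SSZ, SSZ)), mul(Z, mul(Z, Z))))))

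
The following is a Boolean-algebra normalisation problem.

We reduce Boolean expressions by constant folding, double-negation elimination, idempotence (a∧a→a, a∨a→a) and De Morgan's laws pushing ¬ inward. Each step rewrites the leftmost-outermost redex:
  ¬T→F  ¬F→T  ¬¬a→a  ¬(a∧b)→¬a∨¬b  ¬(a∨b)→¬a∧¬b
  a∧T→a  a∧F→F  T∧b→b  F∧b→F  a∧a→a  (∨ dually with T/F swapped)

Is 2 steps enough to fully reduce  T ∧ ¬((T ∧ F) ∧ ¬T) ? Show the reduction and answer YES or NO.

Answer: NO — after 2 steps the term is ¬(T ∧ F) ∨ ¬¬T, not yet normal

Reduction:
  start: T ∧ ¬((T ∧ F) ∧ ¬T)
  →1  ¬((T ∧ F) ∧ ¬T)
  →2  ¬(T ∧ F) ∨ ¬¬T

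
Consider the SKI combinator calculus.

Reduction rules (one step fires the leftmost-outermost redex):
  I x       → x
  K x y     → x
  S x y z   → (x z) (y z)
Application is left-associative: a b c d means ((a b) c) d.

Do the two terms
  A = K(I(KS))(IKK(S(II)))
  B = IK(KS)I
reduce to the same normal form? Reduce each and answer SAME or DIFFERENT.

Term A:
  start: K(I(KS))(IKK(S(II)))
  step 1: I(KS)
  step 2: KS

Term B:
  start: IK(KS)I
  step 1: K(KS)I
  step 2: KS

Answer: SAME — A ⇓ KS, B ⇓ KS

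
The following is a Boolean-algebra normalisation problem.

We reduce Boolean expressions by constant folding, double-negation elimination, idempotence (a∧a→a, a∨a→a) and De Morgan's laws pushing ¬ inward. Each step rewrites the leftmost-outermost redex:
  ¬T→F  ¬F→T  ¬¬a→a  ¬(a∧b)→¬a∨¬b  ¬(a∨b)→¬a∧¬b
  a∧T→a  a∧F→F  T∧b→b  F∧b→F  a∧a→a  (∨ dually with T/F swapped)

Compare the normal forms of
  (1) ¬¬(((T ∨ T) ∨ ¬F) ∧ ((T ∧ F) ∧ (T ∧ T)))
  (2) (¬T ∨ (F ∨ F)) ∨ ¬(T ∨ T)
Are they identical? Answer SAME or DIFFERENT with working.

Term A:
  start: ¬¬(((T ∨ T) ∨ ¬F) ∧ ((T ∧ F) ∧ (T ∧ T)))
  →1  ((T ∨ T) ∨ ¬F) ∧ ((T ∧ F) ∧ (T ∧ T))
  →2  (T ∨ ¬F) ∧ ((T ∧ F) ∧ (T ∧ T))
  →3  T ∧ ((T ∧ F) ∧ (T ∧ T))
  →4  (T ∧ F) ∧ (T ∧ T)
  →5  F ∧ (T ∧ T)
  →6  F

Term B:
  start: (¬T ∨ (F ∨ F)) ∨ ¬(T ∨ T)
  →1  (F ∨ (F ∨ F)) ∨ ¬(T ∨ T)
  →2  (F ∨ F) ∨ ¬(T ∨ T)
  →3  F ∨ ¬(T ∨ T)
  →4  ¬(T ∨ T)
  →5  ¬T ∧ ¬T
  →6  ¬T
  →7  F

Answer: SAME — A ⇓ F, B ⇓ F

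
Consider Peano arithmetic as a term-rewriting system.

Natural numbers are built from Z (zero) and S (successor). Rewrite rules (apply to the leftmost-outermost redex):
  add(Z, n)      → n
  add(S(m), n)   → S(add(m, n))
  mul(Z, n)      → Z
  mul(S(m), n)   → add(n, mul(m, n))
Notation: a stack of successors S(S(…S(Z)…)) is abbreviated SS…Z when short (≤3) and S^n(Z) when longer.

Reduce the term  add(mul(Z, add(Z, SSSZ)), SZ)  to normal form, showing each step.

  start: add(mul(Z, add(Z, SSSZ)), SZ)
  [1] add(Z, SZ)
  [2] SZ

Answer: normal form = SZ  (in 2 steps)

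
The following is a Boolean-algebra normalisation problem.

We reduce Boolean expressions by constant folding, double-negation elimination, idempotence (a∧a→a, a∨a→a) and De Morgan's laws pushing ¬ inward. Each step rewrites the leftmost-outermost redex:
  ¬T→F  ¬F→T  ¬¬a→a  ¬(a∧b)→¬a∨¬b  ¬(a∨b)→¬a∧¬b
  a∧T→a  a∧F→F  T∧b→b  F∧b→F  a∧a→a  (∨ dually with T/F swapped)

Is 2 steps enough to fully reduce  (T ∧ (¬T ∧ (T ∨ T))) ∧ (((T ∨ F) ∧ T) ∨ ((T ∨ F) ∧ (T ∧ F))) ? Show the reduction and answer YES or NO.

  start: (T ∧ (¬T ∧ (T ∨ T))) ∧ (((T ∨ F) ∧ T) ∨ ((T ∨ F) ∧ (T ∧ F)))
  →1  (¬T ∧ (T ∨ T)) ∧ (((T ∨ F) ∧ T) ∨ ((T ∨ F) ∧ (T ∧ F)))
  →2  (F ∧ (T ∨ T)) ∧ (((T ∨ F) ∧ T) ∨ ((T ∨ F) ∧ (T ∧ F)))

Answer: NO — after 2 steps the term is (F ∧ (T ∨ T)) ∧ (((T ∨ F) ∧ T) ∨ ((T ∨ F) ∧ (T ∧ F))), not yet normal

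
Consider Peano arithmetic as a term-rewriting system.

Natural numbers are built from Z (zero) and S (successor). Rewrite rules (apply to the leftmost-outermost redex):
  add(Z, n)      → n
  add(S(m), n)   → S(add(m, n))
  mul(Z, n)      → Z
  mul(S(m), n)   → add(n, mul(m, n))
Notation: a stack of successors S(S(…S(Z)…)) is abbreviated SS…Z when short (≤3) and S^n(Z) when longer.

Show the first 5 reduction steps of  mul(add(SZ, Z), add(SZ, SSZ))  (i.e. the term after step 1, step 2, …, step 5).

Answer: after 5 steps: S(add(SSZ, mul(add(Z, Z), add(SZ, SSZ))))

Working:
  start: mul(add(SZ, Z), add(SZ, SSZ))
  step 1: mul(S(add(Z, Z)), add(SZ, SSZ))
  step 2: add(add(SZ, SSZ), mul(add(Z, Z), add(SZ, SSZ)))
  step 3: add(S(add(Z, SSZ)), mul(add(Z, Z), add(SZ, SSZ)))
  step 4: S(add(add(Z, SSZ), mul(add(Z, Z), add(SZ, SSZ))))
  step 5: S(add(SSZ, mul(add(Z, Z), add(SZ, SSZ))))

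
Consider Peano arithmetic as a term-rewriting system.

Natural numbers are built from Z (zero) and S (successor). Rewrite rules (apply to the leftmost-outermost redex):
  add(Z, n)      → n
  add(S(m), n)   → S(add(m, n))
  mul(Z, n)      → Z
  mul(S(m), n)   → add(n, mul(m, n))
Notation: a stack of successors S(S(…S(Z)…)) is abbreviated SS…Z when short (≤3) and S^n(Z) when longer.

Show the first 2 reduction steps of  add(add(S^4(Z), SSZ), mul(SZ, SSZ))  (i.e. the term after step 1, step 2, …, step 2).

Answer: after 2 steps: S(add(add(SSSZ, SSZ), mul(SZ, SSZ)))

Reduction:
  start: add(add(S^4(Z), SSZ), mul(SZ, SSZ))
  step 1: add(S(add(SSSZ, SSZ)), mul(SZ, SSZ))
  step 2: S(add(add(SSSZ, SSZ), mul(SZ, SSZ)))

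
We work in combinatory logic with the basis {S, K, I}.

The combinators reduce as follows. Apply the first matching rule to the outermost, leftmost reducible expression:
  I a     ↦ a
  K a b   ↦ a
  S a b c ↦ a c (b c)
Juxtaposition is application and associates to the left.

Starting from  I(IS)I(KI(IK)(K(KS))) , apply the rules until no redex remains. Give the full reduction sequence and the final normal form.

  start: I(IS)I(KI(IK)(K(KS)))
  step 1: ISI(KI(IK)(K(KS)))
  step 2: SI(KI(IK)(K(KS)))
  step 3: SI(I(K(KS)))
  step 4: SI(K(KS))

Answer: normal form = SI(K(KS))  (in 4 steps)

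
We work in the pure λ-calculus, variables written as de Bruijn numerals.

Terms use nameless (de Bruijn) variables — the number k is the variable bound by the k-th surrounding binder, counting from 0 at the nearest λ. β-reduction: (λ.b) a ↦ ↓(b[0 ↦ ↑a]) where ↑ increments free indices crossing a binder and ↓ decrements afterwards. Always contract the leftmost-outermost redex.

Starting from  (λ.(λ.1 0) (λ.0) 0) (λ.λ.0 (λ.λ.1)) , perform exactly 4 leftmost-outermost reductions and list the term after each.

  start: (λ.(λ.1 0) (λ.0) 0) (λ.λ.0 (λ.λ.1))
  step 1: (λ.(λ.λ.0 (λ.λ.1)) 0) (λ.0) (λ.λ.0 (λ.λ.1))
  step 2: (λ.λ.0 (λ.λ.1)) (λ.0) (λ.λ.0 (λ.λ.1))
  step 3: (λ.0 (λ.λ.1)) (λ.λ.0 (λ.λ.1))
  step 4: (λ.λ.0 (λ.λ.1)) (λ.λ.1)

Answer: after 4 steps: (λ.λ.0 (λ.λ.1)) (λ.λ.1)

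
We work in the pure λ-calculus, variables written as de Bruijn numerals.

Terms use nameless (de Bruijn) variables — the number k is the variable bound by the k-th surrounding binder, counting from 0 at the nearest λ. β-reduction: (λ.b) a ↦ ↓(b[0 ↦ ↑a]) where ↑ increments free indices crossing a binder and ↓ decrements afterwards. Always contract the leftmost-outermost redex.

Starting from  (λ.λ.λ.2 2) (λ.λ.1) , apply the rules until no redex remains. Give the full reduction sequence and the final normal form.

Answer: normal form = λ.λ.λ.λ.λ.1  (in 2 steps)

Derivation:
  start: (λ.λ.λ.2 2) (λ.λ.1)
  step 1: λ.λ.(λ.λ.1) (λ.λ.1)
  step 2: λ.λ.λ.λ.λ.1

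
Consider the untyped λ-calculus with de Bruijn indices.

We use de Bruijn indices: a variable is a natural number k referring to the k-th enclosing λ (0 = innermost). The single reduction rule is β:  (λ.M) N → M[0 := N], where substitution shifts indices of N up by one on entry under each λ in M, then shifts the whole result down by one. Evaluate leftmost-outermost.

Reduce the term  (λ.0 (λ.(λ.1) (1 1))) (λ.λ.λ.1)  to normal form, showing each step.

  start: (λ.0 (λ.(λ.1) (1 1))) (λ.λ.λ.1)
  →1  (λ.λ.λ.1) (λ.(λ.1) ((λ.λ.λ.1) (λ.λ.λ.1)))
  →2  λ.λ.1

Answer: normal form = λ.λ.1  (in 2 steps)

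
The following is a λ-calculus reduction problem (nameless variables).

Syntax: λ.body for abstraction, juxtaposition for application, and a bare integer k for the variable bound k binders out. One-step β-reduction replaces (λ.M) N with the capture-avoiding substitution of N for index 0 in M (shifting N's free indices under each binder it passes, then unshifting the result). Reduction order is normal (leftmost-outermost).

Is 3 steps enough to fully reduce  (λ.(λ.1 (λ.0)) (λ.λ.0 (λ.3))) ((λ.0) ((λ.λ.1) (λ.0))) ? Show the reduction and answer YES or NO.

Answer: NO — after 3 steps the term is (λ.λ.1) (λ.0) (λ.0), not yet normal

Derivation:
  start: (λ.(λ.1 (λ.0)) (λ.λ.0 (λ.3))) ((λ.0) ((λ.λ.1) (λ.0)))
  step 1: (λ.(λ.0) ((λ.λ.1) (λ.0)) (λ.0)) (λ.λ.0 (λ.(λ.0) ((λ.λ.1) (λ.0))))
  step 2: (λ.0) ((λ.λ.1) (λ.0)) (λ.0)
  step 3: (λ.λ.1) (λ.0) (λ.0)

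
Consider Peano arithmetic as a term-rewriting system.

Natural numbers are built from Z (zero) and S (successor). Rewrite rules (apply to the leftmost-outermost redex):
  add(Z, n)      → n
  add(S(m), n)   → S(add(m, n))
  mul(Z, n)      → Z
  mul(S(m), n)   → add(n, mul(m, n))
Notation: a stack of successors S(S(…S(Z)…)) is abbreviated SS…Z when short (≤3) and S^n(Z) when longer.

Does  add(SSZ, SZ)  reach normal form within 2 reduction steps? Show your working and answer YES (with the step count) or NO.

  start: add(SSZ, SZ)
  →1  S(add(SZ, SZ))
  →2  S(S(add(Z, SZ)))

Answer: NO — after 2 steps the term is S(S(add(Z, SZ))), not yet normal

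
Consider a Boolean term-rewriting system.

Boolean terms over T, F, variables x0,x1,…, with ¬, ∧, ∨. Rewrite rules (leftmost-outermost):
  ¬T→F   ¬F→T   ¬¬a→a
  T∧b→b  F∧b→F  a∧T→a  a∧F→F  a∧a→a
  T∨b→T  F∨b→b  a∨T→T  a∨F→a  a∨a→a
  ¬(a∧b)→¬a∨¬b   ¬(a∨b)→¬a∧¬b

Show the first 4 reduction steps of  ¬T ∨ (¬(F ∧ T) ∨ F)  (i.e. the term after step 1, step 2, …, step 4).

Answer: after 4 steps: ¬F ∨ ¬T

Working:
  start: ¬T ∨ (¬(F ∧ T) ∨ F)
  step 1: F ∨ (¬(F ∧ T) ∨ F)
  step 2: ¬(F ∧ T) ∨ F
  step 3: ¬(F ∧ T)
  step 4: ¬F ∨ ¬T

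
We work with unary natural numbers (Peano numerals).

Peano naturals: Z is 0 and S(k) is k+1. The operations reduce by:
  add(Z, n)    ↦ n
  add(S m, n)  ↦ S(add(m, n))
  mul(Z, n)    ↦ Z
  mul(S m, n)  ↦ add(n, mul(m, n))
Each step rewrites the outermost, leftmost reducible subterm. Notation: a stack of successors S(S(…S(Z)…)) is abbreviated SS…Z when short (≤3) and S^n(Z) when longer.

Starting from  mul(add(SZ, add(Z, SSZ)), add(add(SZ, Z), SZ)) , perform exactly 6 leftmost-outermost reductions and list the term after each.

  start: mul(add(SZ, add(Z, SSZ)), add(add(SZ, Z), SZ))
  step 1: mul(S(add(Z, add(Z, SSZ))), add(add(SZ, Z), SZ))
  step 2: add(add(add(SZ, Z), SZ), mul(add(Z, add(Z, SSZ)), add(add(SZ, Z), SZ)))
  step 3: add(add(S(add(Z, Z)), SZ), mul(add(Z, add(Z, SSZ)), add(add(SZ, Z), SZ)))
  step 4: add(S(add(add(Z, Z), SZ)), mul(add(Z, add(Z, SSZ)), add(add(SZ, Z), SZ)))
  step 5: S(add(add(add(Z, Z), SZ), mul(add(Z, add(Z, SSZ)), add(add(SZ, Z), SZ))))
  step 6: S(add(add(Z, SZ), mul(add(Z, add(Z, SSZ)), add(add(SZ, Z), SZ))))

Answer: after 6 steps: S(add(add(Z, SZ), mul(add(Z, add(Z, SSZ)), add(add(SZ, Z), SZ))))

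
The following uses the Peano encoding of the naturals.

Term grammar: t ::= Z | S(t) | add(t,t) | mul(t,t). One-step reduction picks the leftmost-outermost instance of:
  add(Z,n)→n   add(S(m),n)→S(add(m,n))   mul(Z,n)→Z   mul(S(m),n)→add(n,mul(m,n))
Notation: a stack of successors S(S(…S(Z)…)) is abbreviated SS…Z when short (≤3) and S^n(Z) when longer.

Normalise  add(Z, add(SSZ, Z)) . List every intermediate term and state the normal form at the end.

  start: add(Z, add(SSZ, Z))
  →1  add(SSZ, Z)
  →2  S(add(SZ, Z))
  →3  S(S(add(Z, Z)))
  →4  SSZ

Answer: normal form = SSZ  (in 4 steps)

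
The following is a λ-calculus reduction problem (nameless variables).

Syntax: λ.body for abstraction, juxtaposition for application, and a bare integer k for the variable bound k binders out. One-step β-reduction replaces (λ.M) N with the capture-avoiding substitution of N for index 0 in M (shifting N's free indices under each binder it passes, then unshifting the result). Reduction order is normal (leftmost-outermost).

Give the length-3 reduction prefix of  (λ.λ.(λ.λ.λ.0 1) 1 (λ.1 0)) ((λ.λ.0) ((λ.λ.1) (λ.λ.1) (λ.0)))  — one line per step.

Answer: after 3 steps: λ.λ.0 (λ.2 0)

Derivation:
  start: (λ.λ.(λ.λ.λ.0 1) 1 (λ.1 0)) ((λ.λ.0) ((λ.λ.1) (λ.λ.1) (λ.0)))
  [1] λ.(λ.λ.λ.0 1) ((λ.λ.0) ((λ.λ.1) (λ.λ.1) (λ.0))) (λ.1 0)
  [2] λ.(λ.λ.0 1) (λ.1 0)
  [3] λ.λ.0 (λ.2 0)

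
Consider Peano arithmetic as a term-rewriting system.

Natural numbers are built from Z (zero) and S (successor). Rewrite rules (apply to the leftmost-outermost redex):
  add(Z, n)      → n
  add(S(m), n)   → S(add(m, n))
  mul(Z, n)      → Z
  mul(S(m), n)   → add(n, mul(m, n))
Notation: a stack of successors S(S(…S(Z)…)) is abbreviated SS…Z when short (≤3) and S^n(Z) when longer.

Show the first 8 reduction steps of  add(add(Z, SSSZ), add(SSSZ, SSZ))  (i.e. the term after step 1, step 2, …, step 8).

  start: add(add(Z, SSSZ), add(SSSZ, SSZ))
  [1] add(SSSZ, add(SSSZ, SSZ))
  [2] S(add(SSZ, add(SSSZ, SSZ)))
  [3] S(S(add(SZ, add(SSSZ, SSZ))))
  [4] S(S(S(add(Z, add(SSSZ, SSZ)))))
  [5] S(S(S(add(SSSZ, SSZ))))
  [6] S(S(S(S(add(SSZ, SSZ)))))
  [7] S(S(S(S(S(add(SZ, SSZ))))))
  [8] S(S(S(S(S(S(add(Z, SSZ)))))))

Answer: after 8 steps: S(S(S(S(S(S(add(Z, SSZ)))))))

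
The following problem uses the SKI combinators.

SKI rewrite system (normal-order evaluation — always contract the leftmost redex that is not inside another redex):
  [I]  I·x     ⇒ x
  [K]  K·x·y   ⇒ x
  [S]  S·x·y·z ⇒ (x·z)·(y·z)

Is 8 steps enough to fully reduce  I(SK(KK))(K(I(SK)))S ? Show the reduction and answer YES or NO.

  start: I(SK(KK))(K(I(SK)))S
  step 1: SK(KK)(K(I(SK)))S
  step 2: K(K(I(SK)))(KK(K(I(SK))))S
  step 3: K(I(SK))S
  step 4: I(SK)
  step 5: SK

Answer: YES — reaches normal form SK in 5 ≤ 8 steps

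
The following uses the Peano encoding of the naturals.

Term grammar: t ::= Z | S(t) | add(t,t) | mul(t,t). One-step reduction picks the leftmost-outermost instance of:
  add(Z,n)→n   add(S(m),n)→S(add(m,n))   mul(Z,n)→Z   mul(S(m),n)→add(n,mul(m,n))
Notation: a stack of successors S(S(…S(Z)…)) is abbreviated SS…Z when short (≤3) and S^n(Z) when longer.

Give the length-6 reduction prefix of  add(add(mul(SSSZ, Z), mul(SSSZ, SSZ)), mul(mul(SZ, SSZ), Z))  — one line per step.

Answer: after 6 steps: add(add(mul(Z, Z), mul(SSSZ, SSZ)), mul(mul(SZ, SSZ), Z))

Derivation:
  start: add(add(mul(SSSZ, Z), mul(SSSZ, SSZ)), mul(mul(SZ, SSZ), Z))
  [1] add(add(add(Z, mul(SSZ, Z)), mul(SSSZ, SSZ)), mul(mul(SZ, SSZ), Z))
  [2] add(add(mul(SSZ, Z), mul(SSSZ, SSZ)), mul(mul(SZ, SSZ), Z))
  [3] add(add(add(Z, mul(SZ, Z)), mul(SSSZ, SSZ)), mul(mul(SZ, SSZ), Z))
  [4] add(add(mul(SZ, Z), mul(SSSZ, SSZ)), mul(mul(SZ, SSZ), Z))
  [5] add(add(add(Z, mul(Z, Z)), mul(SSSZ, SSZ)), mul(mul(SZ, SSZ), Z))
  [6] add(add(mul(Z, Z), mul(SSSZ, SSZ)), mul(mul(SZ, SSZ), Z))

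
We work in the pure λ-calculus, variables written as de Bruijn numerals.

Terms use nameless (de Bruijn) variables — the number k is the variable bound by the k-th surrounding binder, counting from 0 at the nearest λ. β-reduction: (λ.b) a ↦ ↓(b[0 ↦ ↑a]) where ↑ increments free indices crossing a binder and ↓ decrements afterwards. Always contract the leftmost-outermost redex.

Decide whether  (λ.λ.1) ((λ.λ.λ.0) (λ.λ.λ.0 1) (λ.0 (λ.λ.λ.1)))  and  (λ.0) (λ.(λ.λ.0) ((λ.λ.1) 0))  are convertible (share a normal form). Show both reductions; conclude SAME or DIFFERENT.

Term A:
  start: (λ.λ.1) ((λ.λ.λ.0) (λ.λ.λ.0 1) (λ.0 (λ.λ.λ.1)))
  →1  λ.(λ.λ.λ.0) (λ.λ.λ.0 1) (λ.0 (λ.λ.λ.1))
  →2  λ.(λ.λ.0) (λ.0 (λ.λ.λ.1))
  →3  λ.λ.0

Term B:
  start: (λ.0) (λ.(λ.λ.0) ((λ.λ.1) 0))
  →1  λ.(λ.λ.0) ((λ.λ.1) 0)
  →2  λ.λ.0

Answer: SAME — A ⇓ λ.λ.0, B ⇓ λ.λ.0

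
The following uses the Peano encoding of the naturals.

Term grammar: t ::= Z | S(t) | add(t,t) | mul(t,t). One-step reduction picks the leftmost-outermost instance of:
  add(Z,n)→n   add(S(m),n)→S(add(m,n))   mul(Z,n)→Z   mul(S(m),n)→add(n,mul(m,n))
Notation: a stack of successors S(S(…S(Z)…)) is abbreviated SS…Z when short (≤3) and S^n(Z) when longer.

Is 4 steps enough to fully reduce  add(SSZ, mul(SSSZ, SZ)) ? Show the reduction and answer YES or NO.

  start: add(SSZ, mul(SSSZ, SZ))
  step 1: S(add(SZ, mul(SSSZ, SZ)))
  step 2: S(S(add(Z, mul(SSSZ, SZ))))
  step 3: S(S(mul(SSSZ, SZ)))
  step 4: S(S(add(SZ, mul(SSZ, SZ))))

Answer: NO — after 4 steps the term is S(S(add(SZ, mul(SSZ, SZ)))), not yet normal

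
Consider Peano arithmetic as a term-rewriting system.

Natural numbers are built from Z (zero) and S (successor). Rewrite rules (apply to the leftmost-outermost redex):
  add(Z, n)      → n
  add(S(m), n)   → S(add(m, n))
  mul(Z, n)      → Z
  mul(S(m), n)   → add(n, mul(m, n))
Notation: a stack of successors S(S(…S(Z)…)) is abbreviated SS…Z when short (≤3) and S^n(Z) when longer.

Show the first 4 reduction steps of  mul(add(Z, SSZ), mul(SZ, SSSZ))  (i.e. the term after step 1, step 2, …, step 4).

  start: mul(add(Z, SSZ), mul(SZ, SSSZ))
  [1] mul(SSZ, mul(SZ, SSSZ))
  [2] add(mul(SZ, SSSZ), mul(SZ, mul(SZ, SSSZ)))
  [3] add(add(SSSZ, mul(Z, SSSZ)), mul(SZ, mul(SZ, SSSZ)))
  [4] add(S(add(SSZ, mul(Z, SSSZ))), mul(SZ, mul(SZ, SSSZ)))

Answer: after 4 steps: add(S(add(SSZ, mul(Z, SSSZ))), mul(SZ, mul(SZ, SSSZ)))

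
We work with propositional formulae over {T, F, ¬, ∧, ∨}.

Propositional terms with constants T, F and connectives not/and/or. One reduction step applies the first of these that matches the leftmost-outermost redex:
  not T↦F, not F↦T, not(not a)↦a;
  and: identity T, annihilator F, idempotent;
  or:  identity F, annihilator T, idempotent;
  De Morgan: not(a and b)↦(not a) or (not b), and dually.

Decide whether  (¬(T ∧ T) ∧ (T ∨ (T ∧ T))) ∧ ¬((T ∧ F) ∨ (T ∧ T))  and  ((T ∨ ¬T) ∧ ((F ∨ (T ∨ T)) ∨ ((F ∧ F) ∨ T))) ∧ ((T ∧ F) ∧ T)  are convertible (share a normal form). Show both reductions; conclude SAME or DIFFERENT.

Term A:
  start: (¬(T ∧ T) ∧ (T ∨ (T ∧ T))) ∧ ¬((T ∧ F) ∨ (T ∧ T))
  step 1: ((¬T ∨ ¬T) ∧ (T ∨ (T ∧ T))) ∧ ¬((T ∧ F) ∨ (T ∧ T))
  step 2: (¬T ∧ (T ∨ (T ∧ T))) ∧ ¬((T ∧ F) ∨ (T ∧ T))
  step 3: (F ∧ (T ∨ (T ∧ T))) ∧ ¬((T ∧ F) ∨ (T ∧ T))
  step 4: F ∧ ¬((T ∧ F) ∨ (T ∧ T))
  step 5: F

Term B:
  start: ((T ∨ ¬T) ∧ ((F ∨ (T ∨ T)) ∨ ((F ∧ F) ∨ T))) ∧ ((T ∧ F) ∧ T)
  step 1: (T ∧ ((F ∨ (T ∨ T)) ∨ ((F ∧ F) ∨ T))) ∧ ((T ∧ F) ∧ T)
  step 2: ((F ∨ (T ∨ T)) ∨ ((F ∧ F) ∨ T)) ∧ ((T ∧ F) ∧ T)
  step 3: ((T ∨ T) ∨ ((F ∧ F) ∨ T)) ∧ ((T ∧ F) ∧ T)
  step 4: (T ∨ ((F ∧ F) ∨ T)) ∧ ((T ∧ F) ∧ T)
  step 5: T ∧ ((T ∧ F) ∧ T)
  step 6: (T ∧ F) ∧ T
  step 7: T ∧ F
  step 8: F

Answer: SAME — A ⇓ F, B ⇓ F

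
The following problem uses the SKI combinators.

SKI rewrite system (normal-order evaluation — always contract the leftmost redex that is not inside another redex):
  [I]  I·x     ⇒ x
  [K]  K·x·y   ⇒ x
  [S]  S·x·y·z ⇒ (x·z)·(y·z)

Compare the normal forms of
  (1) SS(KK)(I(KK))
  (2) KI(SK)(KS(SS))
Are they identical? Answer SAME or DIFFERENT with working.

Term A:
  start: SS(KK)(I(KK))
  [1] S(I(KK))(KK(I(KK)))
  [2] S(KK)(KK(I(KK)))
  [3] S(KK)K

Term B:
  start: KI(SK)(KS(SS))
  [1] I(KS(SS))
  [2] KS(SS)
  [3] S

Answer: DIFFERENT — A ⇓ S(KK)K, B ⇓ S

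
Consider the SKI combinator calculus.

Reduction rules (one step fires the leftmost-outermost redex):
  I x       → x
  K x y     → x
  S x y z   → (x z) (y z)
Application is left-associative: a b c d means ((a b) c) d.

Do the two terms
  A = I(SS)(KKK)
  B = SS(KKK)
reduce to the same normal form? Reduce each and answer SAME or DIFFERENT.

Answer: SAME — A ⇓ SSK, B ⇓ SSK

Reduction:
Term A:
  start: I(SS)(KKK)
  →1  SS(KKK)
  →2  SSK

Term B:
  start: SS(KKK)
  →1  SSK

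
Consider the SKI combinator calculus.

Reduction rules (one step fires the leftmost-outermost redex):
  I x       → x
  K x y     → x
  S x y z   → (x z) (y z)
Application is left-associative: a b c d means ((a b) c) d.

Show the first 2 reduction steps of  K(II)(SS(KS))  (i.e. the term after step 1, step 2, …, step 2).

  start: K(II)(SS(KS))
  [1] II
  [2] I

Answer: after 2 steps: I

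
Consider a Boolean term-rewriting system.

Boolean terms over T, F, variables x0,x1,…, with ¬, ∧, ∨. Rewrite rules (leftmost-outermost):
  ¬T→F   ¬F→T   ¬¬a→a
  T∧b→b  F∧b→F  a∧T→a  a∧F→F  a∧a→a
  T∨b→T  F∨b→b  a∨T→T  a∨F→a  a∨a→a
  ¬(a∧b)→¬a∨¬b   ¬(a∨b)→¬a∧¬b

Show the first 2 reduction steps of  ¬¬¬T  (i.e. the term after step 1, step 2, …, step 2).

Answer: after 2 steps: F

Reduction:
  start: ¬¬¬T
  →1  ¬T
  →2  F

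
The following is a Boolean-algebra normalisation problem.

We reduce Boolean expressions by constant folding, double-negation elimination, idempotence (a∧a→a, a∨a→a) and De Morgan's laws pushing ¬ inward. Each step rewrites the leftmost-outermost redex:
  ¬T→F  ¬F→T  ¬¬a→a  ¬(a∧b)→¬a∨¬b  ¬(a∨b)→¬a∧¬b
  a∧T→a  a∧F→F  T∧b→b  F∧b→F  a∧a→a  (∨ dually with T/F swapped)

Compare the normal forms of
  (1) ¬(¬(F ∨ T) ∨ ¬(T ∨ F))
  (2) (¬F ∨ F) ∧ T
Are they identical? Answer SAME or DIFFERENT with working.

Term A:
  start: ¬(¬(F ∨ T) ∨ ¬(T ∨ F))
  →1  ¬¬(F ∨ T) ∧ ¬¬(T ∨ F)
  →2  (F ∨ T) ∧ ¬¬(T ∨ F)
  →3  T ∧ ¬¬(T ∨ F)
  →4  ¬¬(T ∨ F)
  →5  T ∨ F
  →6  T

Term B:
  start: (¬F ∨ F) ∧ T
  →1  ¬F ∨ F
  →2  ¬F
  →3  T

Answer: SAME — A ⇓ T, B ⇓ T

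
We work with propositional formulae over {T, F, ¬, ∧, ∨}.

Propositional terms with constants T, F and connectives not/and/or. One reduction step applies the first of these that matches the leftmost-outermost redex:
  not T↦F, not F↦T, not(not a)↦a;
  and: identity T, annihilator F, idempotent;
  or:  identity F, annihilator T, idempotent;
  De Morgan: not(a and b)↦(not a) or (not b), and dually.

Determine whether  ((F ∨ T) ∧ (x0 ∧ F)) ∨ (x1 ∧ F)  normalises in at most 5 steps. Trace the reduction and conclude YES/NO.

  start: ((F ∨ T) ∧ (x0 ∧ F)) ∨ (x1 ∧ F)
  →1  (T ∧ (x0 ∧ F)) ∨ (x1 ∧ F)
  →2  (x0 ∧ F) ∨ (x1 ∧ F)
  →3  F ∨ (x1 ∧ F)
  →4  x1 ∧ F
  →5  F

Answer: YES — reaches normal form F in 5 ≤ 5 steps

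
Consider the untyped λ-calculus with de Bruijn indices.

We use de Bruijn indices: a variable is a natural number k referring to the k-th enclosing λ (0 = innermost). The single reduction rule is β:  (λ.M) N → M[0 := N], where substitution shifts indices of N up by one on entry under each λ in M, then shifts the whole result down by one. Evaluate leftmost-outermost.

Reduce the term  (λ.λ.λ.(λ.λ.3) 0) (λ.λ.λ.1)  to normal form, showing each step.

Answer: normal form = λ.λ.λ.2  (in 2 steps)

Working:
  start: (λ.λ.λ.(λ.λ.3) 0) (λ.λ.λ.1)
  →1  λ.λ.(λ.λ.3) 0
  →2  λ.λ.λ.2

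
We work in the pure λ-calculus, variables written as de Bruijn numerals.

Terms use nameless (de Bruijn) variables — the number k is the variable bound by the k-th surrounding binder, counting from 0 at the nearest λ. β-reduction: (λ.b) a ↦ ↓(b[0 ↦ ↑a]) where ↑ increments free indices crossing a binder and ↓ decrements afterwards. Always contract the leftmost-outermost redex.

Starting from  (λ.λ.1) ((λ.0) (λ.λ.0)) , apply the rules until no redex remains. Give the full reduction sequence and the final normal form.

  start: (λ.λ.1) ((λ.0) (λ.λ.0))
  step 1: λ.(λ.0) (λ.λ.0)
  step 2: λ.λ.λ.0

Answer: normal form = λ.λ.λ.0  (in 2 steps)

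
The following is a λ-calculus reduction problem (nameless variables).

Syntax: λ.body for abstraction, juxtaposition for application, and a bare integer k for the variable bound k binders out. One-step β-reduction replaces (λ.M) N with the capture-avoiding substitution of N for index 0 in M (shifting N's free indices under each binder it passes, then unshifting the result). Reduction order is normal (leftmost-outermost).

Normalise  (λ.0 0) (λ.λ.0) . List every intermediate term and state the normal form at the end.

  start: (λ.0 0) (λ.λ.0)
  →1  (λ.λ.0) (λ.λ.0)
  →2  λ.0

Answer: normal form = λ.0  (in 2 steps)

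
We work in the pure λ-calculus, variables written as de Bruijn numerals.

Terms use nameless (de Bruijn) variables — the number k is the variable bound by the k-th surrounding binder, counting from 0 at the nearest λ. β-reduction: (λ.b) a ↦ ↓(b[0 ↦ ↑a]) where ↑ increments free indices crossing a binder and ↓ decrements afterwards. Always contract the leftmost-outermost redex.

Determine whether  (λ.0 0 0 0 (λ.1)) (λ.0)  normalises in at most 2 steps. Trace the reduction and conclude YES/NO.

Answer: NO — after 2 steps the term is (λ.0) (λ.0) (λ.0) (λ.λ.0), not yet normal

Reduction:
  start: (λ.0 0 0 0 (λ.1)) (λ.0)
  step 1: (λ.0) (λ.0) (λ.0) (λ.0) (λ.λ.0)
  step 2: (λ.0) (λ.0) (λ.0) (λ.λ.0)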